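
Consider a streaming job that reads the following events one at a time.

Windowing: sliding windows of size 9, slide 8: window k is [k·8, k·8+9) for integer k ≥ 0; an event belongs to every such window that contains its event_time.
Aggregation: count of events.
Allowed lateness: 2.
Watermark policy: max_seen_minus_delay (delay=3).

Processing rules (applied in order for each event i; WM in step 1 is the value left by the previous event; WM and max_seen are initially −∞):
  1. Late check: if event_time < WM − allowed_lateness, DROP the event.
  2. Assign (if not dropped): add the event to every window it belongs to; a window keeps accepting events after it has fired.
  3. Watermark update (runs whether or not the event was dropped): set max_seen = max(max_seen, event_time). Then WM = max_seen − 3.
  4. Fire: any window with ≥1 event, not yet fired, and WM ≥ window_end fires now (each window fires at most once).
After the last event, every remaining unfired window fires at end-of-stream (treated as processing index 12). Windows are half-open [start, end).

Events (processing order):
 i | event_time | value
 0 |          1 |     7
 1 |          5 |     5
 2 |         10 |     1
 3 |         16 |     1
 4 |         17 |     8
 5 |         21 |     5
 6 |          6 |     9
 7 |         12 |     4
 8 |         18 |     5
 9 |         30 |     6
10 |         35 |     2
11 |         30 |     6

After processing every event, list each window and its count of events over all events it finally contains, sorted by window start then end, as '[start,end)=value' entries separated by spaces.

[0,9)=2 [8,17)=2 [16,25)=4 [24,33)=2 [32,41)=1

i=0 t=1 v=7: → [0,9); WM=-2
i=1 t=5 v=5: → [0,9); WM=2
i=2 t=10 v=1: → [8,17); WM=7
i=3 t=16 v=1: → [16,25),[8,17); WM=13; [0,9) fires=2
i=4 t=17 v=8: → [16,25); WM=14
i=5 t=21 v=5: → [16,25); WM=18; [8,17) fires=2
i=6 t=6 v=9: DROP (t<18-2); WM=18
i=7 t=12 v=4: DROP (t<18-2); WM=18
i=8 t=18 v=5: → [16,25); WM=18
i=9 t=30 v=6: → [24,33); WM=27; [16,25) fires=4
i=10 t=35 v=2: → [32,41); WM=32
i=11 t=30 v=6: → [24,33); WM=32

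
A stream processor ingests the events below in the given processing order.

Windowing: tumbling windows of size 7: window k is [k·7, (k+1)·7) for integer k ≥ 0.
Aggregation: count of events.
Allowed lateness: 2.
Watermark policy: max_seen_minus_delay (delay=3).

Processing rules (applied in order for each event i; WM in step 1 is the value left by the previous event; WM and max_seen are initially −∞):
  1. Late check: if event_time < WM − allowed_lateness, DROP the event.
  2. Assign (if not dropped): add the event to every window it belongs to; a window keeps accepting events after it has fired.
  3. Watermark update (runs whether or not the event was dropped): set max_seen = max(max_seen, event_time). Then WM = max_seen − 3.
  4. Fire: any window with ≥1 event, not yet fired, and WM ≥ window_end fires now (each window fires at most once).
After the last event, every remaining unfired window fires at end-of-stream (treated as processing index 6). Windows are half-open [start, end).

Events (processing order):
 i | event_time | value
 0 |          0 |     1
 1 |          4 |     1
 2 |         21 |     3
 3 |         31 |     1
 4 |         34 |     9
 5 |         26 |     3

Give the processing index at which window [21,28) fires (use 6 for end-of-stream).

i=0 t=0 v=1: → [0,7); WM=-3
i=1 t=4 v=1: → [0,7); WM=1
i=2 t=21 v=3: → [21,28); WM=18; [0,7) fires=2
i=3 t=31 v=1: → [28,35); WM=28; [21,28) fires=1
i=4 t=34 v=9: → [28,35); WM=31
i=5 t=26 v=3: DROP (t<31-2); WM=31

3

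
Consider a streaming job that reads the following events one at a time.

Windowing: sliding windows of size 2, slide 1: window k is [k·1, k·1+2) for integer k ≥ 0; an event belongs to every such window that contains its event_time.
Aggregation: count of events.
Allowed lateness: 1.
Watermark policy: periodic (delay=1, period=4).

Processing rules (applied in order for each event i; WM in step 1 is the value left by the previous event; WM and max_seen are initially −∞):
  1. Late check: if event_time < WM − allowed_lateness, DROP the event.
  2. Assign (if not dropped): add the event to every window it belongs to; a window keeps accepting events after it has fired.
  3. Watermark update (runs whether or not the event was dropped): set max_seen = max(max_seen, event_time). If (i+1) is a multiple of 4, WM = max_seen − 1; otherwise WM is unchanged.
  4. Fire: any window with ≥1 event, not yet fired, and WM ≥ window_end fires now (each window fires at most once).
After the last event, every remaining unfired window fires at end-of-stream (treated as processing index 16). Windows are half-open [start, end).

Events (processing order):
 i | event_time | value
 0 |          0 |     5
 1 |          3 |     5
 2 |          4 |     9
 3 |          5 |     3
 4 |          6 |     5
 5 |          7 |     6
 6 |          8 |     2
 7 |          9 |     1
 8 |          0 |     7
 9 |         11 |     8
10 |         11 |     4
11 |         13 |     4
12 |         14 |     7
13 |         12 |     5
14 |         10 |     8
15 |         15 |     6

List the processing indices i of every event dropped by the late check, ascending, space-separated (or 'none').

8 14

i=0 t=0 v=5: → [0,2); WM=−∞
i=1 t=3 v=5: → [3,5),[2,4); WM=−∞
i=2 t=4 v=9: → [4,6),[3,5); WM=−∞
i=3 t=5 v=3: → [5,7),[4,6); WM=4; [0,2) fires=1 [2,4) fires=1
i=4 t=6 v=5: → [6,8),[5,7); WM=4
i=5 t=7 v=6: → [7,9),[6,8); WM=4
i=6 t=8 v=2: → [8,10),[7,9); WM=4
i=7 t=9 v=1: → [9,11),[8,10); WM=8; [3,5) fires=2 [4,6) fires=2 [5,7) fires=2 [6,8) fires=2
i=8 t=0 v=7: DROP (t<8-1); WM=8
i=9 t=11 v=8: → [11,13),[10,12); WM=8
i=10 t=11 v=4: → [11,13),[10,12); WM=8
i=11 t=13 v=4: → [13,15),[12,14); WM=12; [7,9) fires=2 [8,10) fires=2 [9,11) fires=1 [10,12) fires=2
i=12 t=14 v=7: → [14,16),[13,15); WM=12
i=13 t=12 v=5: → [12,14),[11,13); WM=12
i=14 t=10 v=8: DROP (t<12-1); WM=12
i=15 t=15 v=6: → [15,17),[14,16); WM=14; [11,13) fires=3 [12,14) fires=2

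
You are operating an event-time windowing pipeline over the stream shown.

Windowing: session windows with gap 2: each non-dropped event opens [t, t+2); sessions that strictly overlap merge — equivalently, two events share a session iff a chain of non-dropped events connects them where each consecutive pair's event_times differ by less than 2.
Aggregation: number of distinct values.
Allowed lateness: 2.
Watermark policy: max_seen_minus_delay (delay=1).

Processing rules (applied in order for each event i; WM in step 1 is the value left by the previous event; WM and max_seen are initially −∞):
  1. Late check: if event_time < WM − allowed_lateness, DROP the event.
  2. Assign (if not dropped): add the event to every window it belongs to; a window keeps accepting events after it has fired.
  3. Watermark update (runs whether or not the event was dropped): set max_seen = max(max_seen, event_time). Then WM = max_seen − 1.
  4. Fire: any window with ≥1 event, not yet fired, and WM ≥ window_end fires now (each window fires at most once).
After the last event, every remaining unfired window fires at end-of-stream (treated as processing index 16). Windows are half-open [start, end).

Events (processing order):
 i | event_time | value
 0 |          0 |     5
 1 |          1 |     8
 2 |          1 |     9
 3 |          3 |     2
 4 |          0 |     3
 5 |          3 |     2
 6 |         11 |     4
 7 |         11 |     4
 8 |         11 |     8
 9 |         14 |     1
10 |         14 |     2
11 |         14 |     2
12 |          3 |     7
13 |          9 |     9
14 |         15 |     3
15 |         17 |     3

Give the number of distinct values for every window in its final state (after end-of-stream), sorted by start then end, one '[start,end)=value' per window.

[0,3)=4 [3,5)=1 [11,13)=2 [14,17)=3 [17,19)=1

i=0 t=0 v=5: → [0,2); WM=-1
i=1 t=1 v=8: → [0,3); WM=0
i=2 t=1 v=9: → [0,3); WM=0
i=3 t=3 v=2: → [3,5); WM=2
i=4 t=0 v=3: → [0,3); WM=2
i=5 t=3 v=2: → [3,5); WM=2
i=6 t=11 v=4: → [11,13); WM=10
i=7 t=11 v=4: → [11,13); WM=10
i=8 t=11 v=8: → [11,13); WM=10
i=9 t=14 v=1: → [14,16); WM=13
i=10 t=14 v=2: → [14,16); WM=13
i=11 t=14 v=2: → [14,16); WM=13
i=12 t=3 v=7: DROP (t<13-2); WM=13
i=13 t=9 v=9: DROP (t<13-2); WM=13
i=14 t=15 v=3: → [14,17); WM=14
i=15 t=17 v=3: → [17,19); WM=16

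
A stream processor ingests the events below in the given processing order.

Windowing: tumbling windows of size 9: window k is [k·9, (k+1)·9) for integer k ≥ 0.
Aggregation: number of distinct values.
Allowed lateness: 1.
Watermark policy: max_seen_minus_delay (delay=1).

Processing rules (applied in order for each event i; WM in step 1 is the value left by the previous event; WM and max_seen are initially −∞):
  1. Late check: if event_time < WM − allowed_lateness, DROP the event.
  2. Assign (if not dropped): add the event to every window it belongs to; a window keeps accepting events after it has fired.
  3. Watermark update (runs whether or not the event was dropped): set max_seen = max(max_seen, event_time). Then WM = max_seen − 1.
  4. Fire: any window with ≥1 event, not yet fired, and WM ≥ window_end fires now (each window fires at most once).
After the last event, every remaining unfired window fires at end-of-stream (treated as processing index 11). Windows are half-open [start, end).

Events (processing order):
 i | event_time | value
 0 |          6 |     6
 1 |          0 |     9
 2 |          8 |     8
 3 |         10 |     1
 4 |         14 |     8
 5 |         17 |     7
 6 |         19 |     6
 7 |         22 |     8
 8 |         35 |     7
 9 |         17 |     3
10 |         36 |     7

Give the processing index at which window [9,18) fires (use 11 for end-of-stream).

i=0 t=6 v=6: → [0,9); WM=5
i=1 t=0 v=9: DROP (t<5-1); WM=5
i=2 t=8 v=8: → [0,9); WM=7
i=3 t=10 v=1: → [9,18); WM=9; [0,9) fires=2
i=4 t=14 v=8: → [9,18); WM=13
i=5 t=17 v=7: → [9,18); WM=16
i=6 t=19 v=6: → [18,27); WM=18; [9,18) fires=3
i=7 t=22 v=8: → [18,27); WM=21
i=8 t=35 v=7: → [27,36); WM=34; [18,27) fires=2
i=9 t=17 v=3: DROP (t<34-1); WM=34
i=10 t=36 v=7: → [36,45); WM=35

6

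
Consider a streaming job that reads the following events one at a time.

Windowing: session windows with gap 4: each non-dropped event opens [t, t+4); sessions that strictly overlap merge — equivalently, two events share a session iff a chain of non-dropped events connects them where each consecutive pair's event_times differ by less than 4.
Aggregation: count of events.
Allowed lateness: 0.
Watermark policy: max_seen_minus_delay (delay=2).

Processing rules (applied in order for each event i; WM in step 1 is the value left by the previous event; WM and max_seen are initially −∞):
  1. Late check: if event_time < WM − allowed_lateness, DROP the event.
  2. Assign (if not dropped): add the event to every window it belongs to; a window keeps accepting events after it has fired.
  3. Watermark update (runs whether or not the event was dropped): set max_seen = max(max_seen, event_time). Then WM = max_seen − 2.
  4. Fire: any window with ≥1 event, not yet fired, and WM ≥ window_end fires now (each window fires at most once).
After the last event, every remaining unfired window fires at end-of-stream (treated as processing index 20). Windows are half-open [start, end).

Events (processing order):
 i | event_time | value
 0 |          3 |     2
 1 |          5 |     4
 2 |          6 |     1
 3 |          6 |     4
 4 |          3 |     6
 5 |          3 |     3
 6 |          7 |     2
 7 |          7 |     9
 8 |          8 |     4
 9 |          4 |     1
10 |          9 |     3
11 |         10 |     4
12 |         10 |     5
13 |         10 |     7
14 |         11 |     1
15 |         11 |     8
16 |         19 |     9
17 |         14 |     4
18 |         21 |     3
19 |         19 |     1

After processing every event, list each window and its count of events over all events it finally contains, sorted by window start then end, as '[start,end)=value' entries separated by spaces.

[3,15)=13 [19,25)=3

i=0 t=3 v=2: → [3,7); WM=1
i=1 t=5 v=4: → [3,9); WM=3
i=2 t=6 v=1: → [3,10); WM=4
i=3 t=6 v=4: → [3,10); WM=4
i=4 t=3 v=6: DROP (t<4-0); WM=4
i=5 t=3 v=3: DROP (t<4-0); WM=4
i=6 t=7 v=2: → [3,11); WM=5
i=7 t=7 v=9: → [3,11); WM=5
i=8 t=8 v=4: → [3,12); WM=6
i=9 t=4 v=1: DROP (t<6-0); WM=6
i=10 t=9 v=3: → [3,13); WM=7
i=11 t=10 v=4: → [3,14); WM=8
i=12 t=10 v=5: → [3,14); WM=8
i=13 t=10 v=7: → [3,14); WM=8
i=14 t=11 v=1: → [3,15); WM=9
i=15 t=11 v=8: → [3,15); WM=9
i=16 t=19 v=9: → [19,23); WM=17
i=17 t=14 v=4: DROP (t<17-0); WM=17
i=18 t=21 v=3: → [19,25); WM=19
i=19 t=19 v=1: → [19,25); WM=19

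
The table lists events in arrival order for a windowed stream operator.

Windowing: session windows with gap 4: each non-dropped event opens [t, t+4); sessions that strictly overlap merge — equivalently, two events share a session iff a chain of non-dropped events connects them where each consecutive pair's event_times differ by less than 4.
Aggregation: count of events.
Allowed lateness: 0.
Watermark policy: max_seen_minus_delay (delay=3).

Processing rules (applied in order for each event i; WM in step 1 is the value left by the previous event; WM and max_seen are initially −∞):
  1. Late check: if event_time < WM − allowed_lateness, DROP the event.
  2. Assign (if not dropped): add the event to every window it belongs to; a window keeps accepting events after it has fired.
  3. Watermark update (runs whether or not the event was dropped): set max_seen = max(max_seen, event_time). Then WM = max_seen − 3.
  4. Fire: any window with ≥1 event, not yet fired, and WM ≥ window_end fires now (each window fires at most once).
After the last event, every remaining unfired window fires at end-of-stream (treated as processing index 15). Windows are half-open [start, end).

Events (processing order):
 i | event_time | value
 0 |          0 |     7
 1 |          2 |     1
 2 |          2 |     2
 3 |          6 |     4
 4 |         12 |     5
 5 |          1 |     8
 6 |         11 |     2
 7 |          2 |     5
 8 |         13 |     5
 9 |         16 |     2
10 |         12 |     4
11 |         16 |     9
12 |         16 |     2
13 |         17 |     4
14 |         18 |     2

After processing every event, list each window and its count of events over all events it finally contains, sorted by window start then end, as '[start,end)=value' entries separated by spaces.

i=0 t=0 v=7: → [0,4); WM=-3
i=1 t=2 v=1: → [0,6); WM=-1
i=2 t=2 v=2: → [0,6); WM=-1
i=3 t=6 v=4: → [6,10); WM=3
i=4 t=12 v=5: → [12,16); WM=9
i=5 t=1 v=8: DROP (t<9-0); WM=9
i=6 t=11 v=2: → [11,16); WM=9
i=7 t=2 v=5: DROP (t<9-0); WM=9
i=8 t=13 v=5: → [11,17); WM=10
i=9 t=16 v=2: → [11,20); WM=13
i=10 t=12 v=4: DROP (t<13-0); WM=13
i=11 t=16 v=9: → [11,20); WM=13
i=12 t=16 v=2: → [11,20); WM=13
i=13 t=17 v=4: → [11,21); WM=14
i=14 t=18 v=2: → [11,22); WM=15

[0,6)=3 [6,10)=1 [11,22)=8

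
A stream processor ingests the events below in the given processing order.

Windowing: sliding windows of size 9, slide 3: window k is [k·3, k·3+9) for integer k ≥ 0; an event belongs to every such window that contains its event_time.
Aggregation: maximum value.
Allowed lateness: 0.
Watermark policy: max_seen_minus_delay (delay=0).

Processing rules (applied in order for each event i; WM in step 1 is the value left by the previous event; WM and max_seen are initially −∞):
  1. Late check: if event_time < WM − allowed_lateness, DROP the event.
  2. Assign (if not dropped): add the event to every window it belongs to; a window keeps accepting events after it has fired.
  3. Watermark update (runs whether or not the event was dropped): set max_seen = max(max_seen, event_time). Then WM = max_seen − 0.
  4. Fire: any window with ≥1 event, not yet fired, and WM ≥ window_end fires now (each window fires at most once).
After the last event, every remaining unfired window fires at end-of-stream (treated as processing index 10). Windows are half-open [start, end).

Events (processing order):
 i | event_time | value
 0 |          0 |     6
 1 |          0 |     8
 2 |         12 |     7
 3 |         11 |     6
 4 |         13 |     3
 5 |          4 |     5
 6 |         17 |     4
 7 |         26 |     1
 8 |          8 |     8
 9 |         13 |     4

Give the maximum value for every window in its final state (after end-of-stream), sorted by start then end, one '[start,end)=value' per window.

i=0 t=0 v=6: → [0,9); WM=0
i=1 t=0 v=8: → [0,9); WM=0
i=2 t=12 v=7: → [12,21),[9,18),[6,15); WM=12; [0,9) fires=8
i=3 t=11 v=6: DROP (t<12-0); WM=12
i=4 t=13 v=3: → [12,21),[9,18),[6,15); WM=13
i=5 t=4 v=5: DROP (t<13-0); WM=13
i=6 t=17 v=4: → [15,24),[12,21),[9,18); WM=17; [6,15) fires=7
i=7 t=26 v=1: → [24,33),[21,30),[18,27); WM=26; [9,18) fires=7 [12,21) fires=7 [15,24) fires=4
i=8 t=8 v=8: DROP (t<26-0); WM=26
i=9 t=13 v=4: DROP (t<26-0); WM=26

[0,9)=8 [6,15)=7 [9,18)=7 [12,21)=7 [15,24)=4 [18,27)=1 [21,30)=1 [24,33)=1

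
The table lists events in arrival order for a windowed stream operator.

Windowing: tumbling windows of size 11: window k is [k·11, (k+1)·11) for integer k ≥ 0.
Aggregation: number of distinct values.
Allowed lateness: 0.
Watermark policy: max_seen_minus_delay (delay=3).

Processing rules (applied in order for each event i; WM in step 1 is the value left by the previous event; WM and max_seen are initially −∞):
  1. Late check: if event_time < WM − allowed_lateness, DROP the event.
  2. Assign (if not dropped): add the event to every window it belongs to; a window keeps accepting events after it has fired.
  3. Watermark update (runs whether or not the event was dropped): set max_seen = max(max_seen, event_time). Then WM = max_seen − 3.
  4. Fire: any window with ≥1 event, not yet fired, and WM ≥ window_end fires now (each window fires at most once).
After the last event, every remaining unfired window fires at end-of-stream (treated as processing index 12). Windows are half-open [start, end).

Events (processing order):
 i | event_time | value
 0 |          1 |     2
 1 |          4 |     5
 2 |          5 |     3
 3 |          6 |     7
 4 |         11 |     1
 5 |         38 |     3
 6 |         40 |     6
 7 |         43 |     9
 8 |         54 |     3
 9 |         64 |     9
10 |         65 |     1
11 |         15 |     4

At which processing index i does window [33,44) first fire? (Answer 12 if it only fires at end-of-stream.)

8

i=0 t=1 v=2: → [0,11); WM=-2
i=1 t=4 v=5: → [0,11); WM=1
i=2 t=5 v=3: → [0,11); WM=2
i=3 t=6 v=7: → [0,11); WM=3
i=4 t=11 v=1: → [11,22); WM=8
i=5 t=38 v=3: → [33,44); WM=35; [0,11) fires=4 [11,22) fires=1
i=6 t=40 v=6: → [33,44); WM=37
i=7 t=43 v=9: → [33,44); WM=40
i=8 t=54 v=3: → [44,55); WM=51; [33,44) fires=3
i=9 t=64 v=9: → [55,66); WM=61; [44,55) fires=1
i=10 t=65 v=1: → [55,66); WM=62
i=11 t=15 v=4: DROP (t<62-0); WM=62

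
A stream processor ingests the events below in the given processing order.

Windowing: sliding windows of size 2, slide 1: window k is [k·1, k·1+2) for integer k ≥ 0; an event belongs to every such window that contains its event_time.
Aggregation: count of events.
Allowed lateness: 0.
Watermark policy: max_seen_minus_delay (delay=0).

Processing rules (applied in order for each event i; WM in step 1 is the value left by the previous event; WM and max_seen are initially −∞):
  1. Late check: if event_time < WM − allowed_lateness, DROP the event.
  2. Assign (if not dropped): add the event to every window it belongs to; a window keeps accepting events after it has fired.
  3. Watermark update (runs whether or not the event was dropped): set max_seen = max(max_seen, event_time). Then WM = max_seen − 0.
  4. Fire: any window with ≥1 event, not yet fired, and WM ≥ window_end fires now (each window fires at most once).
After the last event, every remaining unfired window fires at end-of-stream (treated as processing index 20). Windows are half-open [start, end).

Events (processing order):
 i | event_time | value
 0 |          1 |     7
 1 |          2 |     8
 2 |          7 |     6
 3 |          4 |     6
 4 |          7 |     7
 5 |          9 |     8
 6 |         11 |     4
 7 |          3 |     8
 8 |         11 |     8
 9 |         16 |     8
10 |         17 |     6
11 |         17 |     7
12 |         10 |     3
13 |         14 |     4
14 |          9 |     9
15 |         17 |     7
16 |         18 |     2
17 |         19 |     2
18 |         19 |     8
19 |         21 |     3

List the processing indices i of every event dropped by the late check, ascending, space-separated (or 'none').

3 7 12 13 14

i=0 t=1 v=7: → [1,3),[0,2); WM=1
i=1 t=2 v=8: → [2,4),[1,3); WM=2; [0,2) fires=1
i=2 t=7 v=6: → [7,9),[6,8); WM=7; [1,3) fires=2 [2,4) fires=1
i=3 t=4 v=6: DROP (t<7-0); WM=7
i=4 t=7 v=7: → [7,9),[6,8); WM=7
i=5 t=9 v=8: → [9,11),[8,10); WM=9; [6,8) fires=2 [7,9) fires=2
i=6 t=11 v=4: → [11,13),[10,12); WM=11; [8,10) fires=1 [9,11) fires=1
i=7 t=3 v=8: DROP (t<11-0); WM=11
i=8 t=11 v=8: → [11,13),[10,12); WM=11
i=9 t=16 v=8: → [16,18),[15,17); WM=16; [10,12) fires=2 [11,13) fires=2
i=10 t=17 v=6: → [17,19),[16,18); WM=17; [15,17) fires=1
i=11 t=17 v=7: → [17,19),[16,18); WM=17
i=12 t=10 v=3: DROP (t<17-0); WM=17
i=13 t=14 v=4: DROP (t<17-0); WM=17
i=14 t=9 v=9: DROP (t<17-0); WM=17
i=15 t=17 v=7: → [17,19),[16,18); WM=17
i=16 t=18 v=2: → [18,20),[17,19); WM=18; [16,18) fires=4
i=17 t=19 v=2: → [19,21),[18,20); WM=19; [17,19) fires=4
i=18 t=19 v=8: → [19,21),[18,20); WM=19
i=19 t=21 v=3: → [21,23),[20,22); WM=21; [18,20) fires=3 [19,21) fires=2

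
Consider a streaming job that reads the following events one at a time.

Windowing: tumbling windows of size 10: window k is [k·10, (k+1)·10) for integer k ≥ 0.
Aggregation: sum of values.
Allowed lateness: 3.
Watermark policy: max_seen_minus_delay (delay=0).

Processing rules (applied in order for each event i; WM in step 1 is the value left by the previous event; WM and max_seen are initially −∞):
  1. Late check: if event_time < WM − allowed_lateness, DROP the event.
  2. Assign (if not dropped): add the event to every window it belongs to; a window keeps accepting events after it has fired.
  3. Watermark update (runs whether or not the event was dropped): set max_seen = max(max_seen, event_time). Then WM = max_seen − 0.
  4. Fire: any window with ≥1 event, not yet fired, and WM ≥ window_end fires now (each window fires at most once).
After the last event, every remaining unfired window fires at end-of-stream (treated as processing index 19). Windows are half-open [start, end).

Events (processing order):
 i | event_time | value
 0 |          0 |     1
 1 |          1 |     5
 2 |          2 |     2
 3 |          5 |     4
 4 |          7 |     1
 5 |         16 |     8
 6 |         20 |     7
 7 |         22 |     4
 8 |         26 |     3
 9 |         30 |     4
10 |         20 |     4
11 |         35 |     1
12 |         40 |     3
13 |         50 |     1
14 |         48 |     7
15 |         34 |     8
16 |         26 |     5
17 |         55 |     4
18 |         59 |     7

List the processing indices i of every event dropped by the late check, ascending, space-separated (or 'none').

10 15 16

i=0 t=0 v=1: → [0,10); WM=0
i=1 t=1 v=5: → [0,10); WM=1
i=2 t=2 v=2: → [0,10); WM=2
i=3 t=5 v=4: → [0,10); WM=5
i=4 t=7 v=1: → [0,10); WM=7
i=5 t=16 v=8: → [10,20); WM=16; [0,10) fires=13
i=6 t=20 v=7: → [20,30); WM=20; [10,20) fires=8
i=7 t=22 v=4: → [20,30); WM=22
i=8 t=26 v=3: → [20,30); WM=26
i=9 t=30 v=4: → [30,40); WM=30; [20,30) fires=14
i=10 t=20 v=4: DROP (t<30-3); WM=30
i=11 t=35 v=1: → [30,40); WM=35
i=12 t=40 v=3: → [40,50); WM=40; [30,40) fires=5
i=13 t=50 v=1: → [50,60); WM=50; [40,50) fires=3
i=14 t=48 v=7: → [40,50); WM=50
i=15 t=34 v=8: DROP (t<50-3); WM=50
i=16 t=26 v=5: DROP (t<50-3); WM=50
i=17 t=55 v=4: → [50,60); WM=55
i=18 t=59 v=7: → [50,60); WM=59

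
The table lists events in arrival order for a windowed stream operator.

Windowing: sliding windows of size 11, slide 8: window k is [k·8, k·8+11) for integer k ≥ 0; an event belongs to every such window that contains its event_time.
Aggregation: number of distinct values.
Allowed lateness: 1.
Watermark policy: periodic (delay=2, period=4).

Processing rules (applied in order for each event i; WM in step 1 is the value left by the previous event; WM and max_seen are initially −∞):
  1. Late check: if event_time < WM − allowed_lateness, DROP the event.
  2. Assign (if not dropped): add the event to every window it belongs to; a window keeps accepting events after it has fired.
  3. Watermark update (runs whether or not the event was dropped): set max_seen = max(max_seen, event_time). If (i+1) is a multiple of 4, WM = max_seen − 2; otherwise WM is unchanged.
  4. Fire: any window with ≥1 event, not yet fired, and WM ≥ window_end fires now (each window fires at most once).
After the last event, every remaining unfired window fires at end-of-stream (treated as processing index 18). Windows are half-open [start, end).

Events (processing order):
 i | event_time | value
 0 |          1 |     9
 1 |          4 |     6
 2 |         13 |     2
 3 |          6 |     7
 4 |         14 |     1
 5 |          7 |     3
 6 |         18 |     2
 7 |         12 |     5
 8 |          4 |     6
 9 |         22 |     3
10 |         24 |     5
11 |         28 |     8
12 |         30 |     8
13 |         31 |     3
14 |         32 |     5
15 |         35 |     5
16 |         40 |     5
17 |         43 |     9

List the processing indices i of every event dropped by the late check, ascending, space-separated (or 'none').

i=0 t=1 v=9: → [0,11); WM=−∞
i=1 t=4 v=6: → [0,11); WM=−∞
i=2 t=13 v=2: → [8,19); WM=−∞
i=3 t=6 v=7: → [0,11); WM=11; [0,11) fires=3
i=4 t=14 v=1: → [8,19); WM=11
i=5 t=7 v=3: DROP (t<11-1); WM=11
i=6 t=18 v=2: → [16,27),[8,19); WM=11
i=7 t=12 v=5: → [8,19); WM=16
i=8 t=4 v=6: DROP (t<16-1); WM=16
i=9 t=22 v=3: → [16,27); WM=16
i=10 t=24 v=5: → [24,35),[16,27); WM=16
i=11 t=28 v=8: → [24,35); WM=26; [8,19) fires=3
i=12 t=30 v=8: → [24,35); WM=26
i=13 t=31 v=3: → [24,35); WM=26
i=14 t=32 v=5: → [32,43),[24,35); WM=26
i=15 t=35 v=5: → [32,43); WM=33; [16,27) fires=3
i=16 t=40 v=5: → [40,51),[32,43); WM=33
i=17 t=43 v=9: → [40,51); WM=33

5 8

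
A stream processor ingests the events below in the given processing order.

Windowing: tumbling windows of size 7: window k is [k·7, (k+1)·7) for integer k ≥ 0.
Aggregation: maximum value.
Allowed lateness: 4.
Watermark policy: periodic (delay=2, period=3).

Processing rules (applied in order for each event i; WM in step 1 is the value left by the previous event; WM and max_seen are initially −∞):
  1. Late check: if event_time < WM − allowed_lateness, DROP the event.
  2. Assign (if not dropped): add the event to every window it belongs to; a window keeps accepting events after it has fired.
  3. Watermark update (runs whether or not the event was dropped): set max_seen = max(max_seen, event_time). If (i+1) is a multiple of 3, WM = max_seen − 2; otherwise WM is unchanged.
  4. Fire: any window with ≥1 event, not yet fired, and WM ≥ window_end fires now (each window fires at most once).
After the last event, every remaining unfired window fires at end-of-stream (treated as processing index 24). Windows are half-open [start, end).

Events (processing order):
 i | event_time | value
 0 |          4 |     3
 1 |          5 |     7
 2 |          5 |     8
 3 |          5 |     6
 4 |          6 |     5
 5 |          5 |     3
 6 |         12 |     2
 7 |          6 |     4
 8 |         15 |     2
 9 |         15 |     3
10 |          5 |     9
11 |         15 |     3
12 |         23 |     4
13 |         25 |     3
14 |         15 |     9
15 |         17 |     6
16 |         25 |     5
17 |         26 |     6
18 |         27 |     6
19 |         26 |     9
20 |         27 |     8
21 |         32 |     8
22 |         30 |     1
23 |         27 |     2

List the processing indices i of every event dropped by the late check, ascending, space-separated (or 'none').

i=0 t=4 v=3: → [0,7); WM=−∞
i=1 t=5 v=7: → [0,7); WM=−∞
i=2 t=5 v=8: → [0,7); WM=3
i=3 t=5 v=6: → [0,7); WM=3
i=4 t=6 v=5: → [0,7); WM=3
i=5 t=5 v=3: → [0,7); WM=4
i=6 t=12 v=2: → [7,14); WM=4
i=7 t=6 v=4: → [0,7); WM=4
i=8 t=15 v=2: → [14,21); WM=13; [0,7) fires=8
i=9 t=15 v=3: → [14,21); WM=13
i=10 t=5 v=9: DROP (t<13-4); WM=13
i=11 t=15 v=3: → [14,21); WM=13
i=12 t=23 v=4: → [21,28); WM=13
i=13 t=25 v=3: → [21,28); WM=13
i=14 t=15 v=9: → [14,21); WM=23; [7,14) fires=2 [14,21) fires=9
i=15 t=17 v=6: DROP (t<23-4); WM=23
i=16 t=25 v=5: → [21,28); WM=23
i=17 t=26 v=6: → [21,28); WM=24
i=18 t=27 v=6: → [21,28); WM=24
i=19 t=26 v=9: → [21,28); WM=24
i=20 t=27 v=8: → [21,28); WM=25
i=21 t=32 v=8: → [28,35); WM=25
i=22 t=30 v=1: → [28,35); WM=25
i=23 t=27 v=2: → [21,28); WM=30; [21,28) fires=9

10 15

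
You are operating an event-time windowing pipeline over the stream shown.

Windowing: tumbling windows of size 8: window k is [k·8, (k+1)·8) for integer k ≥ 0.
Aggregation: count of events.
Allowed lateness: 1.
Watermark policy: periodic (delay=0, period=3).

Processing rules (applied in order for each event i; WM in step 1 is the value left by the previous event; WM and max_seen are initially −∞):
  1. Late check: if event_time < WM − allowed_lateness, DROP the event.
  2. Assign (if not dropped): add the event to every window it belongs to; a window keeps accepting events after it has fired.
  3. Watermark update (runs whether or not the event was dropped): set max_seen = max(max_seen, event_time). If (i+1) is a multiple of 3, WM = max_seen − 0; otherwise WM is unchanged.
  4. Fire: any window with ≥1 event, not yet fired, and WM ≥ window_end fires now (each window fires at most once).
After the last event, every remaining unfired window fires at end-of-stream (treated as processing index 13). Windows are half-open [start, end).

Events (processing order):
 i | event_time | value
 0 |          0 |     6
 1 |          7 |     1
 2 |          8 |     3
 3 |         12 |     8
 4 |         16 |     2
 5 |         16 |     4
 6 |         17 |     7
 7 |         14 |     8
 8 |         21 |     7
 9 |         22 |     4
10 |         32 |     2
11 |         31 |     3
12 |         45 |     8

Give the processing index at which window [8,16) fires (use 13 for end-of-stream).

5

i=0 t=0 v=6: → [0,8); WM=−∞
i=1 t=7 v=1: → [0,8); WM=−∞
i=2 t=8 v=3: → [8,16); WM=8; [0,8) fires=2
i=3 t=12 v=8: → [8,16); WM=8
i=4 t=16 v=2: → [16,24); WM=8
i=5 t=16 v=4: → [16,24); WM=16; [8,16) fires=2
i=6 t=17 v=7: → [16,24); WM=16
i=7 t=14 v=8: DROP (t<16-1); WM=16
i=8 t=21 v=7: → [16,24); WM=21
i=9 t=22 v=4: → [16,24); WM=21
i=10 t=32 v=2: → [32,40); WM=21
i=11 t=31 v=3: → [24,32); WM=32; [16,24) fires=5 [24,32) fires=1
i=12 t=45 v=8: → [40,48); WM=32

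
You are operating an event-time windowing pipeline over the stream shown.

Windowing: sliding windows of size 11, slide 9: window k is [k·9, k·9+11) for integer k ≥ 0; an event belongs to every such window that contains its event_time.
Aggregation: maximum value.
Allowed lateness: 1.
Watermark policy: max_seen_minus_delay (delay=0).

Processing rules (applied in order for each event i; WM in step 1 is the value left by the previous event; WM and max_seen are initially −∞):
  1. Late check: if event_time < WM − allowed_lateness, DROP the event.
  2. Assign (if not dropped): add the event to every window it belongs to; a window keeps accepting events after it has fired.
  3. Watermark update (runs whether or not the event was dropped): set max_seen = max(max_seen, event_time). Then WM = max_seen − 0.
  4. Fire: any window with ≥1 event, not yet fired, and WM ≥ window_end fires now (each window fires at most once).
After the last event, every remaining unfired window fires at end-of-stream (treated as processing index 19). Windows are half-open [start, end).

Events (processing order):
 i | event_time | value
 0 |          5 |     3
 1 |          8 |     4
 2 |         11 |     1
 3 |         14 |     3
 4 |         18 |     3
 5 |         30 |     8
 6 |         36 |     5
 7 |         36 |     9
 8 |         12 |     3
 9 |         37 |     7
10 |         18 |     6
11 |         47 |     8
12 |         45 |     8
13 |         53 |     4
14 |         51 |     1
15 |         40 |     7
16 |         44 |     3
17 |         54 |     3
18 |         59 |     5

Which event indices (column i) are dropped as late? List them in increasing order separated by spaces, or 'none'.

i=0 t=5 v=3: → [0,11); WM=5
i=1 t=8 v=4: → [0,11); WM=8
i=2 t=11 v=1: → [9,20); WM=11; [0,11) fires=4
i=3 t=14 v=3: → [9,20); WM=14
i=4 t=18 v=3: → [18,29),[9,20); WM=18
i=5 t=30 v=8: → [27,38); WM=30; [9,20) fires=3 [18,29) fires=3
i=6 t=36 v=5: → [36,47),[27,38); WM=36
i=7 t=36 v=9: → [36,47),[27,38); WM=36
i=8 t=12 v=3: DROP (t<36-1); WM=36
i=9 t=37 v=7: → [36,47),[27,38); WM=37
i=10 t=18 v=6: DROP (t<37-1); WM=37
i=11 t=47 v=8: → [45,56); WM=47; [27,38) fires=9 [36,47) fires=9
i=12 t=45 v=8: DROP (t<47-1); WM=47
i=13 t=53 v=4: → [45,56); WM=53
i=14 t=51 v=1: DROP (t<53-1); WM=53
i=15 t=40 v=7: DROP (t<53-1); WM=53
i=16 t=44 v=3: DROP (t<53-1); WM=53
i=17 t=54 v=3: → [54,65),[45,56); WM=54
i=18 t=59 v=5: → [54,65); WM=59; [45,56) fires=8

8 10 12 14 15 16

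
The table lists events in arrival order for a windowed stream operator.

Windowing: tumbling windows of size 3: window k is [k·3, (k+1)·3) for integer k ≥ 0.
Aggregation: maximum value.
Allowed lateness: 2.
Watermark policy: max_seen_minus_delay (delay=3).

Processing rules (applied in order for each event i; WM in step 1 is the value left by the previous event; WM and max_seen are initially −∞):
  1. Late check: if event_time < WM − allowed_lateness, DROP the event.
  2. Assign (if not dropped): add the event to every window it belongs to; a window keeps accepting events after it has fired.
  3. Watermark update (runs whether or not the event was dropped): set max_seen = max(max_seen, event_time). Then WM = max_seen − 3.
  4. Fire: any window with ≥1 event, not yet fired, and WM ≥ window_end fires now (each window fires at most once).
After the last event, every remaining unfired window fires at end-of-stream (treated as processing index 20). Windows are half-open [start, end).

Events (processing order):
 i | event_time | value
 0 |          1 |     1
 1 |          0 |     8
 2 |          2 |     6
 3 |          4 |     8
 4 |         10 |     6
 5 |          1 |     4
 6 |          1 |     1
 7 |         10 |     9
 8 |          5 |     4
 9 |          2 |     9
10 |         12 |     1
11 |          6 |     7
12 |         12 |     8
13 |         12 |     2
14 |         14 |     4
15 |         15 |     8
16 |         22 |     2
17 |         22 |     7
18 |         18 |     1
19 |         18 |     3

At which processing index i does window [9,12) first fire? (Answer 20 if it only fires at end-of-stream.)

15

i=0 t=1 v=1: → [0,3); WM=-2
i=1 t=0 v=8: → [0,3); WM=-2
i=2 t=2 v=6: → [0,3); WM=-1
i=3 t=4 v=8: → [3,6); WM=1
i=4 t=10 v=6: → [9,12); WM=7; [0,3) fires=8 [3,6) fires=8
i=5 t=1 v=4: DROP (t<7-2); WM=7
i=6 t=1 v=1: DROP (t<7-2); WM=7
i=7 t=10 v=9: → [9,12); WM=7
i=8 t=5 v=4: → [3,6); WM=7
i=9 t=2 v=9: DROP (t<7-2); WM=7
i=10 t=12 v=1: → [12,15); WM=9
i=11 t=6 v=7: DROP (t<9-2); WM=9
i=12 t=12 v=8: → [12,15); WM=9
i=13 t=12 v=2: → [12,15); WM=9
i=14 t=14 v=4: → [12,15); WM=11
i=15 t=15 v=8: → [15,18); WM=12; [9,12) fires=9
i=16 t=22 v=2: → [21,24); WM=19; [12,15) fires=8 [15,18) fires=8
i=17 t=22 v=7: → [21,24); WM=19
i=18 t=18 v=1: → [18,21); WM=19
i=19 t=18 v=3: → [18,21); WM=19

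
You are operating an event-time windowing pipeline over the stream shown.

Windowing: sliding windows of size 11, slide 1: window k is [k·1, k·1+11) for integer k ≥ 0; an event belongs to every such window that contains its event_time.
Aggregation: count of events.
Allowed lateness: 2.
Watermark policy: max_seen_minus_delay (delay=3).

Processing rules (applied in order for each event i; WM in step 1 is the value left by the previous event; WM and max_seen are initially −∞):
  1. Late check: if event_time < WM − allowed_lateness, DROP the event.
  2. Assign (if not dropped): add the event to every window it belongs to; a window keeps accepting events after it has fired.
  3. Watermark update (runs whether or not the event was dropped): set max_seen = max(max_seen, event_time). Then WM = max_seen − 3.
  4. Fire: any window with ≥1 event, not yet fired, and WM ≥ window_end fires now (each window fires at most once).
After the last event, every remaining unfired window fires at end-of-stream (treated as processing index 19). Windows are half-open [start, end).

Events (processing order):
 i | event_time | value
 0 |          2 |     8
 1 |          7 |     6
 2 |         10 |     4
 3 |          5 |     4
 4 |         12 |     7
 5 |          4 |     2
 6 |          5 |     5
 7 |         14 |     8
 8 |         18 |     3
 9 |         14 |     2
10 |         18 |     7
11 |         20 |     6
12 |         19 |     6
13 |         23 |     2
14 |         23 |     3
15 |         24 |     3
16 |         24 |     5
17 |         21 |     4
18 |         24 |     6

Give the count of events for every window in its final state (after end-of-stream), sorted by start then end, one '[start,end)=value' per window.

[0,11)=4 [1,12)=4 [2,13)=5 [3,14)=4 [4,15)=6 [5,16)=6 [6,17)=5 [7,18)=5 [8,19)=6 [9,20)=7 [10,21)=8 [11,22)=8 [12,23)=8 [13,24)=9 [14,25)=12 [15,26)=10 [16,27)=10 [17,28)=10 [18,29)=10 [19,30)=8 [20,31)=7 [21,32)=6 [22,33)=5 [23,34)=5 [24,35)=3

i=0 t=2 v=8: → [2,13),[1,12),[0,11); WM=-1
i=1 t=7 v=6: → [7,18),[6,17),[5,16),[4,15),[3,14),[2,13),[1,12),[0,11); WM=4
i=2 t=10 v=4: → [10,21),[9,20),[8,19),[7,18),[6,17),[5,16),[4,15),[3,14),[2,13),[1,12),[0,11); WM=7
i=3 t=5 v=4: → [5,16),[4,15),[3,14),[2,13),[1,12),[0,11); WM=7
i=4 t=12 v=7: → [12,23),[11,22),[10,21),[9,20),[8,19),[7,18),[6,17),[5,16),[4,15),[3,14),[2,13); WM=9
i=5 t=4 v=2: DROP (t<9-2); WM=9
i=6 t=5 v=5: DROP (t<9-2); WM=9
i=7 t=14 v=8: → [14,25),[13,24),[12,23),[11,22),[10,21),[9,20),[8,19),[7,18),[6,17),[5,16),[4,15); WM=11; [0,11) fires=4
i=8 t=18 v=3: → [18,29),[17,28),[16,27),[15,26),[14,25),[13,24),[12,23),[11,22),[10,21),[9,20),[8,19); WM=15; [1,12) fires=4 [2,13) fires=5 [3,14) fires=4 [4,15) fires=5
i=9 t=14 v=2: → [14,25),[13,24),[12,23),[11,22),[10,21),[9,20),[8,19),[7,18),[6,17),[5,16),[4,15); WM=15
i=10 t=18 v=7: → [18,29),[17,28),[16,27),[15,26),[14,25),[13,24),[12,23),[11,22),[10,21),[9,20),[8,19); WM=15
i=11 t=20 v=6: → [20,31),[19,30),[18,29),[17,28),[16,27),[15,26),[14,25),[13,24),[12,23),[11,22),[10,21); WM=17; [5,16) fires=6 [6,17) fires=5
i=12 t=19 v=6: → [19,30),[18,29),[17,28),[16,27),[15,26),[14,25),[13,24),[12,23),[11,22),[10,21),[9,20); WM=17
i=13 t=23 v=2: → [23,34),[22,33),[21,32),[20,31),[19,30),[18,29),[17,28),[16,27),[15,26),[14,25),[13,24); WM=20; [7,18) fires=5 [8,19) fires=6 [9,20) fires=7
i=14 t=23 v=3: → [23,34),[22,33),[21,32),[20,31),[19,30),[18,29),[17,28),[16,27),[15,26),[14,25),[13,24); WM=20
i=15 t=24 v=3: → [24,35),[23,34),[22,33),[21,32),[20,31),[19,30),[18,29),[17,28),[16,27),[15,26),[14,25); WM=21; [10,21) fires=8
i=16 t=24 v=5: → [24,35),[23,34),[22,33),[21,32),[20,31),[19,30),[18,29),[17,28),[16,27),[15,26),[14,25); WM=21
i=17 t=21 v=4: → [21,32),[20,31),[19,30),[18,29),[17,28),[16,27),[15,26),[14,25),[13,24),[12,23),[11,22); WM=21
i=18 t=24 v=6: → [24,35),[23,34),[22,33),[21,32),[20,31),[19,30),[18,29),[17,28),[16,27),[15,26),[14,25); WM=21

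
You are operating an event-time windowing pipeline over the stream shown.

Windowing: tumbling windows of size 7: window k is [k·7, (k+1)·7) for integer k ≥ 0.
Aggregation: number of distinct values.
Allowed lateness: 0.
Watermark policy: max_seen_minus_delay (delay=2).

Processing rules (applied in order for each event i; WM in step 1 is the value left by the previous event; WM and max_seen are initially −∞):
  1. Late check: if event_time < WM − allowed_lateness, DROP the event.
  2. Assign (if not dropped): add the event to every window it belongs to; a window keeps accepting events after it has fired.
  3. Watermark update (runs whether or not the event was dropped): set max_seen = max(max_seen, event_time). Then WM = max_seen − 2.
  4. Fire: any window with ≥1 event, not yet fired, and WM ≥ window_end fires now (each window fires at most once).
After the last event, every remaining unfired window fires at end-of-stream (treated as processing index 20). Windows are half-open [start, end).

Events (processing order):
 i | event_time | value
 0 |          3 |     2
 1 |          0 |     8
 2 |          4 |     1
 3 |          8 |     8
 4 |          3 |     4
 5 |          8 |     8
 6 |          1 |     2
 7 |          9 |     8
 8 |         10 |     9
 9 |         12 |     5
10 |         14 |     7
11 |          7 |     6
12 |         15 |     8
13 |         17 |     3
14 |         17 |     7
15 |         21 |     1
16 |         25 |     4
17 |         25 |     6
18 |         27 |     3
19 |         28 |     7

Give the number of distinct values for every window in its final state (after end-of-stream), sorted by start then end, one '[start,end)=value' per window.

i=0 t=3 v=2: → [0,7); WM=1
i=1 t=0 v=8: DROP (t<1-0); WM=1
i=2 t=4 v=1: → [0,7); WM=2
i=3 t=8 v=8: → [7,14); WM=6
i=4 t=3 v=4: DROP (t<6-0); WM=6
i=5 t=8 v=8: → [7,14); WM=6
i=6 t=1 v=2: DROP (t<6-0); WM=6
i=7 t=9 v=8: → [7,14); WM=7; [0,7) fires=2
i=8 t=10 v=9: → [7,14); WM=8
i=9 t=12 v=5: → [7,14); WM=10
i=10 t=14 v=7: → [14,21); WM=12
i=11 t=7 v=6: DROP (t<12-0); WM=12
i=12 t=15 v=8: → [14,21); WM=13
i=13 t=17 v=3: → [14,21); WM=15; [7,14) fires=3
i=14 t=17 v=7: → [14,21); WM=15
i=15 t=21 v=1: → [21,28); WM=19
i=16 t=25 v=4: → [21,28); WM=23; [14,21) fires=3
i=17 t=25 v=6: → [21,28); WM=23
i=18 t=27 v=3: → [21,28); WM=25
i=19 t=28 v=7: → [28,35); WM=26

[0,7)=2 [7,14)=3 [14,21)=3 [21,28)=4 [28,35)=1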